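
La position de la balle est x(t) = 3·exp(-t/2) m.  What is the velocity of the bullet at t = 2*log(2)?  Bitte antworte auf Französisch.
En partant de la position x(t) = 3·exp(-t/2), nous prenons 1 dérivée. En dérivant la position, nous obtenons la vitesse: v(t) = -3·exp(-t/2)/2. De l'équation de la vitesse v(t) = -3·exp(-t/2)/2, nous substituons t = 2*log(2) pour obtenir v = -3/4.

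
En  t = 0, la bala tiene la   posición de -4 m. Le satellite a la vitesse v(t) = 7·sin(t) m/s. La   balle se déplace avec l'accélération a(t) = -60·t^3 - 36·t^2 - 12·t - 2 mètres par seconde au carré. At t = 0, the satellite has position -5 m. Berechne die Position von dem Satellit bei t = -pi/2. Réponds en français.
Nous devons trouver l'intégrale de notre équation de la vitesse v(t) = 7·sin(t) 1 fois. En prenant ∫v(t)dt et en appliquant x(0) = -5, nous trouvons x(t) = 2 - 7·cos(t). Nous avons la position x(t) = 2 - 7·cos(t). En substituant t = -pi/2: x(-pi/2) = 2.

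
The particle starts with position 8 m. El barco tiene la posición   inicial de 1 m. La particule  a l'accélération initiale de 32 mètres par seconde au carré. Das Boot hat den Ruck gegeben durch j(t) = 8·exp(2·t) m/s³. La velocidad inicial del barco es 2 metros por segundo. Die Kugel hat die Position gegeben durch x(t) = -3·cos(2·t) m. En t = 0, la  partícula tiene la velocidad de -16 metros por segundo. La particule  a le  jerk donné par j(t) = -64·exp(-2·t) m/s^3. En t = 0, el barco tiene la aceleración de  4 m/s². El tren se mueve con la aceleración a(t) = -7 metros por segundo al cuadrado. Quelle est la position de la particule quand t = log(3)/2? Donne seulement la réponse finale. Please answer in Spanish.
x(log(3)/2) = 8/3.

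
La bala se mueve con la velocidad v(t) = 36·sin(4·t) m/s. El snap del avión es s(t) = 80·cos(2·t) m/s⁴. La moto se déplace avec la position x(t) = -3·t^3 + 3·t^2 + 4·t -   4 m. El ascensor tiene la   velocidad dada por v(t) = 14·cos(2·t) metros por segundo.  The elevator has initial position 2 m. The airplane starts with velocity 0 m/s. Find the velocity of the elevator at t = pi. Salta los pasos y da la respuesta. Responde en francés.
La réponse est 14.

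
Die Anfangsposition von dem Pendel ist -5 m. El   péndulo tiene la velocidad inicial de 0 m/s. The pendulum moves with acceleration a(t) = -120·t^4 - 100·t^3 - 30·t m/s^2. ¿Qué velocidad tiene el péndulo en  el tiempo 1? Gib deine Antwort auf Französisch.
Nous devons trouver la primitive de notre équation de l'accélération a(t) = -120·t^4 - 100·t^3 - 30·t 1 fois. En prenant ∫a(t)dt et en appliquant v(0) = 0, nous trouvons v(t) = t^2·(-24·t^3 - 25·t^2 - 15). Nous avons la vitesse v(t) = t^2·(-24·t^3 - 25·t^2 - 15). En substituant t = 1: v(1) = -64.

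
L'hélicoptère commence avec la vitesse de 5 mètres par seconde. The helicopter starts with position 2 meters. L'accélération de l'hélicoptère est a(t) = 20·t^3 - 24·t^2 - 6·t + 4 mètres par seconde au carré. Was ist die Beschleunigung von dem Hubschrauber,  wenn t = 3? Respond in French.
Nous avons l'accélération a(t) = 20·t^3 - 24·t^2 - 6·t + 4. En substituant t = 3: a(3) = 310.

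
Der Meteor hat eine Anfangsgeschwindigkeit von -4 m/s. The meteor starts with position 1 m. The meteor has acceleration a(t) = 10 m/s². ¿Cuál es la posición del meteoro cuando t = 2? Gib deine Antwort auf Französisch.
Pour résoudre ceci, nous devons prendre 2 primitives de notre équation de l'accélération a(t) = 10. En prenant ∫a(t)dt et en appliquant v(0) = -4, nous trouvons v(t) = 10·t - 4. L'intégrale de la vitesse, avec x(0) = 1, donne la position: x(t) = 5·t^2 - 4·t + 1. De l'équation de la position x(t) = 5·t^2 - 4·t + 1, nous substituons t = 2 pour obtenir x = 13.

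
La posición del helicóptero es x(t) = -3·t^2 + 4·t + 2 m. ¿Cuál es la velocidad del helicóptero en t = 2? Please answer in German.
Wir müssen unsere Gleichung für die Position x(t) = -3·t^2 + 4·t + 2 1-mal ableiten. Die Ableitung von der Position ergibt die Geschwindigkeit: v(t) = 4 - 6·t. Wir haben die Geschwindigkeit v(t) = 4 - 6·t. Durch Einsetzen von t = 2: v(2) = -8.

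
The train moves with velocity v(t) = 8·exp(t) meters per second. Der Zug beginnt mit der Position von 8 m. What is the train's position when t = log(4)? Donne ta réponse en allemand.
Um dies zu lösen, müssen wir 1 Stammfunktion unserer Gleichung für die Geschwindigkeit v(t) = 8·exp(t) finden. Die Stammfunktion von der Geschwindigkeit ist die Position. Mit x(0) = 8 erhalten wir x(t) = 8·exp(t). Wir haben die Position x(t) = 8·exp(t). Durch Einsetzen von t = log(4): x(log(4)) = 32.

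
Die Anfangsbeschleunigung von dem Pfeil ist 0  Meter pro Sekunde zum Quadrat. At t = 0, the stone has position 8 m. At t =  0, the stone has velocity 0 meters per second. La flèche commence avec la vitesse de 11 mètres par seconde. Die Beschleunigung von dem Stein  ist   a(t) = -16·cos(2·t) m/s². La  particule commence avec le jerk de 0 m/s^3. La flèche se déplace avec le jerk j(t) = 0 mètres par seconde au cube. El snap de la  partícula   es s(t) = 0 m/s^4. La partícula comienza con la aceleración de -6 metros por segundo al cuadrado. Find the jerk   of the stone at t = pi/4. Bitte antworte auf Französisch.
Pour résoudre ceci, nous devons prendre 1 dérivée de notre équation de l'accélération a(t) = -16·cos(2·t). La dérivée de l'accélération donne le jerk: j(t) = 32·sin(2·t). De l'équation du jerk j(t) = 32·sin(2·t), nous substituons t = pi/4 pour obtenir j = 32.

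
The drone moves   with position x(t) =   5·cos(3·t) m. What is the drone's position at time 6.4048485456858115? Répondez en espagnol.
Usando x(t) = 5·cos(3·t) y sustituyendo t = 6.4048485456858115, encontramos x = 4.67063716076812.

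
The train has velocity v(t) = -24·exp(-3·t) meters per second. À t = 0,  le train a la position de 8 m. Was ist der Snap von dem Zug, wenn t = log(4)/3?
Um dies zu lösen, müssen wir 3 Ableitungen unserer Gleichung für die Geschwindigkeit v(t) = -24·exp(-3·t) nehmen. Die Ableitung von der Geschwindigkeit ergibt die Beschleunigung: a(t) = 72·exp(-3·t). Die Ableitung von der Beschleunigung ergibt den Ruck: j(t) = -216·exp(-3·t). Mit d/dt von j(t) finden wir s(t) = 648·exp(-3·t). Aus der Gleichung für den Snap s(t) = 648·exp(-3·t), setzen wir t = log(4)/3 ein und erhalten s = 162.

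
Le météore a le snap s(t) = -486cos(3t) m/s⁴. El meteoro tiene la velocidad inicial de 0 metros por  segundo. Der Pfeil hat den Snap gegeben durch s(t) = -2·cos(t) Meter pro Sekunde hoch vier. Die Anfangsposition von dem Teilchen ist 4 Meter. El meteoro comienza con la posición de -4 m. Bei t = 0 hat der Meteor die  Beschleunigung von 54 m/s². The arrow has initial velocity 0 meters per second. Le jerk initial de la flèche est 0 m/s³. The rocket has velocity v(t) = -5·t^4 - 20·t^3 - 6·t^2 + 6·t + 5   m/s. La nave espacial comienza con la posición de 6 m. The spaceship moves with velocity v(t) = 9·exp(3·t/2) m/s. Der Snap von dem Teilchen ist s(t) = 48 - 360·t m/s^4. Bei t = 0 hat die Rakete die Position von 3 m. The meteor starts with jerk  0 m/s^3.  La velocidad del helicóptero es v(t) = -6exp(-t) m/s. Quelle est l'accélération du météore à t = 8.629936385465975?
Pour résoudre ceci, nous devons prendre 2 intégrales de notre équation du snap s(t) = -486·cos(3·t). En prenant ∫s(t)dt et en appliquant j(0) = 0, nous trouvons j(t) = -162·sin(3·t). En intégrant le jerk et en utilisant la condition initiale a(0) = 54, nous obtenons a(t) = 54·cos(3·t). En utilisant a(t) = 54·cos(3·t) et en substituant t = 8.629936385465975, nous trouvons a = 39.2500544196948.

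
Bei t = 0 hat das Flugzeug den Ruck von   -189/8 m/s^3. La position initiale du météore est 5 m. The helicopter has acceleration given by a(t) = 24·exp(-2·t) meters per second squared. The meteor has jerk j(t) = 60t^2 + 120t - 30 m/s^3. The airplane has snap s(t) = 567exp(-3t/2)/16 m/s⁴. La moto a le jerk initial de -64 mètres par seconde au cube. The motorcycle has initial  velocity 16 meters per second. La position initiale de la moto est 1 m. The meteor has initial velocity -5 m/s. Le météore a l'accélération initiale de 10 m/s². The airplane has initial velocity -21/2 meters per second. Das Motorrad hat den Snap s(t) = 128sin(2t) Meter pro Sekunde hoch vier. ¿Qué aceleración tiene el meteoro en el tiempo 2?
Partiendo de la sacudida j(t) = 60·t^2 + 120·t - 30, tomamos 1 antiderivada. Integrando la sacudida y usando la condición inicial a(0) = 10, obtenemos a(t) = 20·t^3 + 60·t^2 - 30·t + 10. De la ecuación de la aceleración a(t) = 20·t^3 + 60·t^2 - 30·t + 10, sustituimos t = 2 para obtener a = 350.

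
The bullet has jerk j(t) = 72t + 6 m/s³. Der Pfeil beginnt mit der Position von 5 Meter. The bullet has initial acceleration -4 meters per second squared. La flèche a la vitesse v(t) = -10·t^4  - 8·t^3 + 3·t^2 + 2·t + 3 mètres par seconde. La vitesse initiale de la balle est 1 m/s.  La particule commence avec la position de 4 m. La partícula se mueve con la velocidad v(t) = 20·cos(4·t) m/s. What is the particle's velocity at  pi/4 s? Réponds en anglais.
Using v(t) = 20·cos(4·t) and substituting t = pi/4, we find v = -20.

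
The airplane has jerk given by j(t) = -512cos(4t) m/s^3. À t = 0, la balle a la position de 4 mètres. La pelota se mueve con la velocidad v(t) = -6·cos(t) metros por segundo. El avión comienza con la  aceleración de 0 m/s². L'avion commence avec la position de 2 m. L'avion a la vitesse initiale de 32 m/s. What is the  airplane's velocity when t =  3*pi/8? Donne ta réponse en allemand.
Wir müssen unsere Gleichung für den Ruck j(t) = -512·cos(4·t) 2-mal integrieren. Das Integral von dem Ruck ist die Beschleunigung. Mit a(0) = 0 erhalten wir a(t) = -128·sin(4·t). Mit ∫a(t)dt und Anwendung von v(0) = 32, finden wir v(t) = 32·cos(4·t). Wir haben die Geschwindigkeit v(t) = 32·cos(4·t). Durch Einsetzen von t = 3*pi/8: v(3*pi/8) = 0.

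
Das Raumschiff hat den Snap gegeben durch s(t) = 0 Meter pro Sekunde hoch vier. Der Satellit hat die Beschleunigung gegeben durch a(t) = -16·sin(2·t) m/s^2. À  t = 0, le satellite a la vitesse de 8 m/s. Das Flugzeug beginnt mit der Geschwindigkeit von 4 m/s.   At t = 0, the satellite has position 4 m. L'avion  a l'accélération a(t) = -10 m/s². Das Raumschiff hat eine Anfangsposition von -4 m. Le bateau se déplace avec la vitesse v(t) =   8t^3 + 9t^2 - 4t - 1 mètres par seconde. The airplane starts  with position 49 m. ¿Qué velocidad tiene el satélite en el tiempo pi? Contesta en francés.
Pour résoudre ceci, nous devons prendre 1 primitive de notre équation de l'accélération a(t) = -16·sin(2·t). L'intégrale de l'accélération est la vitesse. En utilisant v(0) = 8, nous obtenons v(t) = 8·cos(2·t). Nous avons la vitesse v(t) = 8·cos(2·t). En substituant t = pi: v(pi) = 8.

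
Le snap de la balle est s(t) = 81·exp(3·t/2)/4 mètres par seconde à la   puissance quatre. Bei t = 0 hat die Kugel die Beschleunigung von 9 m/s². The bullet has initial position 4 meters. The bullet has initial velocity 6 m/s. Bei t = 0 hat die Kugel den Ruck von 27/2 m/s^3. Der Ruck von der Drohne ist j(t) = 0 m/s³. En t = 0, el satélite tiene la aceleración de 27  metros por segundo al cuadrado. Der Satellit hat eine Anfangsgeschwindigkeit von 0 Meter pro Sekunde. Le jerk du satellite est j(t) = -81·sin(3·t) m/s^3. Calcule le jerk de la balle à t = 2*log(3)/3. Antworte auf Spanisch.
Para resolver esto, necesitamos tomar 1 integral de nuestra ecuación del snap s(t) = 81·exp(3·t/2)/4. Integrando el snap y usando la condición inicial j(0) = 27/2, obtenemos j(t) = 27·exp(3·t/2)/2. De la ecuación de la sacudida j(t) = 27·exp(3·t/2)/2, sustituimos t = 2*log(3)/3 para obtener j = 81/2.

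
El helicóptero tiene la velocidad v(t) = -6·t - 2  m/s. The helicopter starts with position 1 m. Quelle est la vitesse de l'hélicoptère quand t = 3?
Nous avons la vitesse v(t) = -6·t - 2. En substituant t = 3: v(3) = -20.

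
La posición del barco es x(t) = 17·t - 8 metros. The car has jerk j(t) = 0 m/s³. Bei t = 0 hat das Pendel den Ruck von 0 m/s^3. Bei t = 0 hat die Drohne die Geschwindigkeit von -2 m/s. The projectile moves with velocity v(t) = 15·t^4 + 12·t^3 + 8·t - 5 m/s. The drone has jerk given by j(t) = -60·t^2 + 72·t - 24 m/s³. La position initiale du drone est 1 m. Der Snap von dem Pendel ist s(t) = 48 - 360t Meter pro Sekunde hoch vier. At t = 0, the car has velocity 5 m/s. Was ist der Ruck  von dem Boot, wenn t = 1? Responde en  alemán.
Ausgehend von der Position x(t) = 17·t - 8, nehmen wir 3 Ableitungen. Mit d/dt von x(t) finden wir v(t) = 17. Mit d/dt von v(t) finden wir a(t) = 0. Mit d/dt von a(t) finden wir j(t) = 0. Mit j(t) = 0 und Einsetzen von t = 1, finden wir j = 0.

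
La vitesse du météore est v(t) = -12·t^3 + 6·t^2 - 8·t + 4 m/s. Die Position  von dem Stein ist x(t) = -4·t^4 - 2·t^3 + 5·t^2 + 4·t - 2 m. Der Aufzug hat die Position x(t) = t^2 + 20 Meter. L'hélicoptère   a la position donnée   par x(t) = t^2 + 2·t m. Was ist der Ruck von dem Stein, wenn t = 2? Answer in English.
To solve this, we need to take 3 derivatives of our position equation x(t) = -4·t^4 - 2·t^3 + 5·t^2 + 4·t - 2. Differentiating position, we get velocity: v(t) = -16·t^3 - 6·t^2 + 10·t + 4. Differentiating velocity, we get acceleration: a(t) = -48·t^2 - 12·t + 10. Taking d/dt of a(t), we find j(t) = -96·t - 12. Using j(t) = -96·t - 12 and substituting t = 2, we find j = -204.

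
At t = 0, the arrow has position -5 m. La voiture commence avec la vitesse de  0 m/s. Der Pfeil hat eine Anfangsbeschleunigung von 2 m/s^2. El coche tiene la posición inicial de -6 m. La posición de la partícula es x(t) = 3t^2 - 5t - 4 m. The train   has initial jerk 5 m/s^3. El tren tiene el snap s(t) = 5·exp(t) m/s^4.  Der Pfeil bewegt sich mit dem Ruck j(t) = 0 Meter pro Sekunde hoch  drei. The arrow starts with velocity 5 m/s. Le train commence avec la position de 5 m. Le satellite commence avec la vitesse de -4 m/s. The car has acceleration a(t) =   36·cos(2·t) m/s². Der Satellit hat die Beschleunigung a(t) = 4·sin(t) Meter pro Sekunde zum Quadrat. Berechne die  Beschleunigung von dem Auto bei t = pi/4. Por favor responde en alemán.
Aus der Gleichung für die Beschleunigung a(t) = 36·cos(2·t), setzen wir t = pi/4 ein und erhalten a = 0.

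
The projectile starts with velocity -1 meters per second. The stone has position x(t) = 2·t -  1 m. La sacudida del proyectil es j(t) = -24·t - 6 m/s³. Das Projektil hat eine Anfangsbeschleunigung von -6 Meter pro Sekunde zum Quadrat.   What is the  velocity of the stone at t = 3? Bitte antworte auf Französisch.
Pour résoudre ceci, nous devons prendre 1 dérivée de notre équation de la position x(t) = 2·t - 1. En dérivant la position, nous obtenons la vitesse: v(t) = 2. De l'équation de la vitesse v(t) = 2, nous substituons t = 3 pour obtenir v = 2.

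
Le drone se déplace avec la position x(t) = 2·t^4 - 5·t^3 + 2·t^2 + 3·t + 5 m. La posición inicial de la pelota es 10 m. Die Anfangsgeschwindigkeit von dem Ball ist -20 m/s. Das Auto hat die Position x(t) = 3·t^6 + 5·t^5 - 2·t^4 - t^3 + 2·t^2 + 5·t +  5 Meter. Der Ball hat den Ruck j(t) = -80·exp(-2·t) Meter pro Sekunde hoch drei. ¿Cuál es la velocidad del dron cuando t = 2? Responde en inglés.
Starting from position x(t) = 2·t^4 - 5·t^3 + 2·t^2 + 3·t + 5, we take 1 derivative. The derivative of position gives velocity: v(t) = 8·t^3 - 15·t^2 + 4·t + 3. We have velocity v(t) = 8·t^3 - 15·t^2 + 4·t + 3. Substituting t = 2: v(2) = 15.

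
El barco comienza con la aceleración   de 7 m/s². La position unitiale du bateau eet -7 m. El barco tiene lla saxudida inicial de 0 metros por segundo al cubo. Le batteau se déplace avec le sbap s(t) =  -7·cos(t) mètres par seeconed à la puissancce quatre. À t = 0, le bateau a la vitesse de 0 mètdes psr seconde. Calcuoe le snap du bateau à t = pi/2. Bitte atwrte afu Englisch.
We have snap s(t) = -7·cos(t). Substituting t = pi/2: s(pi/2) = 0.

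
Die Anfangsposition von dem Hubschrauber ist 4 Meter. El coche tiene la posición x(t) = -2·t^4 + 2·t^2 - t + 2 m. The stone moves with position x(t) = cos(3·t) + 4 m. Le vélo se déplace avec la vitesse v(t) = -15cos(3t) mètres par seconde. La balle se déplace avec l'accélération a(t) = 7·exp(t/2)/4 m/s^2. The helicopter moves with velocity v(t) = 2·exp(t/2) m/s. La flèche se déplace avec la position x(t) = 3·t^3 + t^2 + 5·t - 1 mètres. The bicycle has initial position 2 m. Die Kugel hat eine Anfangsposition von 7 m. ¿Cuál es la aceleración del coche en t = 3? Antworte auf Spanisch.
Partiendo de la posición x(t) = -2·t^4 + 2·t^2 - t + 2, tomamos 2 derivadas. La derivada de la posición da la velocidad: v(t) = -8·t^3 + 4·t - 1. Tomando d/dt de v(t), encontramos a(t) = 4 - 24·t^2. Usando a(t) = 4 - 24·t^2 y sustituyendo t = 3, encontramos a = -212.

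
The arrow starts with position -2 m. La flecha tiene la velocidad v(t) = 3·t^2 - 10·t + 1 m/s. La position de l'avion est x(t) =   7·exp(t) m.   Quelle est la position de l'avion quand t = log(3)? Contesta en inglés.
We have position x(t) = 7·exp(t). Substituting t = log(3): x(log(3)) = 21.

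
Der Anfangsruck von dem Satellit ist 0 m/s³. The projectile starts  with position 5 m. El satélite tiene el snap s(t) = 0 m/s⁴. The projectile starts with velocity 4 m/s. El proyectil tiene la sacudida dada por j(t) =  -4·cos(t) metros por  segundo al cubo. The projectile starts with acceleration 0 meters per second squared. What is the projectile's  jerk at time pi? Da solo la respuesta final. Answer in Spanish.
La respuesta es 4.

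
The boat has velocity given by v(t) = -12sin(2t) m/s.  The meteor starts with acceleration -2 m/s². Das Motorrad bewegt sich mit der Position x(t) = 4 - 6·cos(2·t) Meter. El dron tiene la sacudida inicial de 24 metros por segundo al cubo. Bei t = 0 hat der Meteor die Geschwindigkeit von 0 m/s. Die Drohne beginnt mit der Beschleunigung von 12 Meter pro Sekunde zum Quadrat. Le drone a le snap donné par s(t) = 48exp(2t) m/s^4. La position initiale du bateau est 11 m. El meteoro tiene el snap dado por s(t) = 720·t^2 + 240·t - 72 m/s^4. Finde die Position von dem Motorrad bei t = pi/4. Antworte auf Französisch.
Nous avons la position x(t) = 4 - 6·cos(2·t). En substituant t = pi/4: x(pi/4) = 4.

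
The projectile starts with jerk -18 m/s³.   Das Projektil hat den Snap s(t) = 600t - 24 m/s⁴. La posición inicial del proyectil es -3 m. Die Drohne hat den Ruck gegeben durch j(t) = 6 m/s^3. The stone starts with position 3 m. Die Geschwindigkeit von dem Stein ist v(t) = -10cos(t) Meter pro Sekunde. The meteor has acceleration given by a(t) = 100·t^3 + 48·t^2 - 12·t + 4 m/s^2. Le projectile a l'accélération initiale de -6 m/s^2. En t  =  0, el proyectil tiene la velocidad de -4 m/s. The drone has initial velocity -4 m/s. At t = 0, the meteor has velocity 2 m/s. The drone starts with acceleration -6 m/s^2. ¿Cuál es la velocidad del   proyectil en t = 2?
Partiendo del snap s(t) = 600·t - 24, tomamos 3 antiderivadas. La integral del snap es la sacudida. Usando j(0) = -18, obtenemos j(t) = 300·t^2 - 24·t - 18. Integrando la sacudida y usando la condición inicial a(0) = -6, obtenemos a(t) = 100·t^3 - 12·t^2 - 18·t - 6. La antiderivada de la aceleración, con v(0) = -4, da la velocidad: v(t) = 25·t^4 - 4·t^3 - 9·t^2 - 6·t - 4. Tenemos la velocidad v(t) = 25·t^4 - 4·t^3 - 9·t^2 - 6·t - 4. Sustituyendo t = 2: v(2) = 316.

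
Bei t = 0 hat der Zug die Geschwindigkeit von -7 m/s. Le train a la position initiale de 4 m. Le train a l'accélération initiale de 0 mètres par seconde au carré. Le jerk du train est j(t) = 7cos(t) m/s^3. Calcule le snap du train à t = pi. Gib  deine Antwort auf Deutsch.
Ausgehend von dem Ruck j(t) = 7·cos(t), nehmen wir 1 Ableitung. Durch Ableiten von dem Ruck erhalten wir den Snap: s(t) = -7·sin(t). Wir haben den Snap s(t) = -7·sin(t). Durch Einsetzen von t = pi: s(pi) = 0.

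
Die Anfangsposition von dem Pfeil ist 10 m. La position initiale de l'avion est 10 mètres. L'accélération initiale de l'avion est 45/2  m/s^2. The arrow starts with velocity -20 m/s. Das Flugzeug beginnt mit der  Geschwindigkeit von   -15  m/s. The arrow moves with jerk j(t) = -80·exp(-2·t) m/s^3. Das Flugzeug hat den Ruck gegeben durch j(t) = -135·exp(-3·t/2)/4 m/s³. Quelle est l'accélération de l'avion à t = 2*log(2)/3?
Nous devons intégrer notre équation du jerk j(t) = -135·exp(-3·t/2)/4 1 fois. L'intégrale du jerk est l'accélération. En utilisant a(0) = 45/2, nous obtenons a(t) = 45·exp(-3·t/2)/2. Nous avons l'accélération a(t) = 45·exp(-3·t/2)/2. En substituant t = 2*log(2)/3: a(2*log(2)/3) = 45/4.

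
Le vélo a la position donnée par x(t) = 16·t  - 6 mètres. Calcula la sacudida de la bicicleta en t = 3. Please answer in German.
Ausgehend von der Position x(t) = 16·t - 6, nehmen wir 3 Ableitungen. Mit d/dt von x(t) finden wir v(t) = 16. Die Ableitung von der Geschwindigkeit ergibt die Beschleunigung: a(t) = 0. Die Ableitung von der Beschleunigung ergibt den Ruck: j(t) = 0. Wir haben den Ruck j(t) = 0. Durch Einsetzen von t = 3: j(3) = 0.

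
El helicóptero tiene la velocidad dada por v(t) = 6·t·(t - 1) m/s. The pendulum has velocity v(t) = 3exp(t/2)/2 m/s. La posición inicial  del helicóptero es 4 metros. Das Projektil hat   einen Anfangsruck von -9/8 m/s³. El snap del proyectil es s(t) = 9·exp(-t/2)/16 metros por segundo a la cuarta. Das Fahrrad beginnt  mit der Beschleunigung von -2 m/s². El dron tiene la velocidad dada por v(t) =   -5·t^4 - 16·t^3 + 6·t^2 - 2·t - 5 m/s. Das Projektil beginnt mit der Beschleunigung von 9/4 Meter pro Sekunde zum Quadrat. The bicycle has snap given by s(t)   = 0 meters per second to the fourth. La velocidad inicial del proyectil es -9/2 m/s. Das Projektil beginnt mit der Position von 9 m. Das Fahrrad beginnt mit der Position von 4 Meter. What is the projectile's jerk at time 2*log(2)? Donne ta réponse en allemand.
Wir müssen unsere Gleichung für den Snap s(t) = 9·exp(-t/2)/16 1-mal integrieren. Mit ∫s(t)dt und Anwendung von j(0) = -9/8, finden wir j(t) = -9·exp(-t/2)/8. Mit j(t) = -9·exp(-t/2)/8 und Einsetzen von t = 2*log(2), finden wir j = -9/16.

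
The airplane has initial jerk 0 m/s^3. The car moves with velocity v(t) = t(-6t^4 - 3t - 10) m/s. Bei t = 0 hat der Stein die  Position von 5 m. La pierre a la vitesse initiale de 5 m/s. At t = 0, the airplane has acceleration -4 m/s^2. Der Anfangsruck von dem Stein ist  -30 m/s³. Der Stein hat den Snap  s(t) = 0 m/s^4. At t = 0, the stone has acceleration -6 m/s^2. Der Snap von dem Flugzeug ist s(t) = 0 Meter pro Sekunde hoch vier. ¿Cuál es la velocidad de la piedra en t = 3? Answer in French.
Nous devons intégrer notre équation du snap s(t) = 0 3 fois. L'intégrale du snap est le jerk. En utilisant j(0) = -30, nous obtenons j(t) = -30. La primitive du jerk, avec a(0) = -6, donne l'accélération: a(t) = -30·t - 6. La primitive de l'accélération est la vitesse. En utilisant v(0) = 5, nous obtenons v(t) = -15·t^2 - 6·t + 5. Nous avons la vitesse v(t) = -15·t^2 - 6·t + 5. En substituant t = 3: v(3) = -148.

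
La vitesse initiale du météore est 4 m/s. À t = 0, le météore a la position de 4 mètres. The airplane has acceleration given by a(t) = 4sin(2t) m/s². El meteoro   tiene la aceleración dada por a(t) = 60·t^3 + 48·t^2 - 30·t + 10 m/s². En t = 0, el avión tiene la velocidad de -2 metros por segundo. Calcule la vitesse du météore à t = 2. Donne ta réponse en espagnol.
Necesitamos integrar nuestra ecuación de la aceleración a(t) = 60·t^3 + 48·t^2 - 30·t + 10 1 vez. Integrando la aceleración y usando la condición inicial v(0) = 4, obtenemos v(t) = 15·t^4 + 16·t^3 - 15·t^2 + 10·t + 4. Tenemos la velocidad v(t) = 15·t^4 + 16·t^3 - 15·t^2 + 10·t + 4. Sustituyendo t = 2: v(2) = 332.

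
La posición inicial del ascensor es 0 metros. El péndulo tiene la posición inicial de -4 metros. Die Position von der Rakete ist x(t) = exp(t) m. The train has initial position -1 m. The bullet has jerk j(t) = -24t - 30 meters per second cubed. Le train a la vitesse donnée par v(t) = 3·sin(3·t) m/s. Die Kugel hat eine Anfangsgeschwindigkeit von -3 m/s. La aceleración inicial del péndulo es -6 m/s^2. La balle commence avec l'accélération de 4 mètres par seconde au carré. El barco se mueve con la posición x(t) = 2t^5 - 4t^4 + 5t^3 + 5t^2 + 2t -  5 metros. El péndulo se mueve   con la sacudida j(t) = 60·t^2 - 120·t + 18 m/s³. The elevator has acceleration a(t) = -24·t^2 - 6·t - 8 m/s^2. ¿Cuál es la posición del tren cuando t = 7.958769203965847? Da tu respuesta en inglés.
Starting from velocity v(t) = 3·sin(3·t), we take 1 integral. Integrating velocity and using the initial condition x(0) = -1, we get x(t) = -cos(3·t). Using x(t) = -cos(3·t) and substituting t = 7.958769203965847, we find x = -0.309210475305459.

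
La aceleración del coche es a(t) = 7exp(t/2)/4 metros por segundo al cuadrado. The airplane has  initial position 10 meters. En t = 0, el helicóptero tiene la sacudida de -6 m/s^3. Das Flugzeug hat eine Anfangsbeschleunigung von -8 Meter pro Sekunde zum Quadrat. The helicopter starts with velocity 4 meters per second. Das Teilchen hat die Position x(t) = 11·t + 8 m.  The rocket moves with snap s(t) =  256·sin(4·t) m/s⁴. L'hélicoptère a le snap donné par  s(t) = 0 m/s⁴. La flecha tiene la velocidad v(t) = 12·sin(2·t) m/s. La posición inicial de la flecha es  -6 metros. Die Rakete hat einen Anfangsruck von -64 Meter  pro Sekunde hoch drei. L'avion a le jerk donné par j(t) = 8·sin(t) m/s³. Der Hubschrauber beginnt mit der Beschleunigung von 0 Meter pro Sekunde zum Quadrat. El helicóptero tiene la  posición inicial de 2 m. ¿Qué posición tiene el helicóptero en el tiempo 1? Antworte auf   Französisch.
En partant du snap s(t) = 0, nous prenons 4 primitives. En prenant ∫s(t)dt et en appliquant j(0) = -6, nous trouvons j(t) = -6. La primitive du jerk est l'accélération. En utilisant a(0) = 0, nous obtenons a(t) = -6·t. En prenant ∫a(t)dt et en appliquant v(0) = 4, nous trouvons v(t) = 4 - 3·t^2. La primitive de la vitesse est la position. En utilisant x(0) = 2, nous obtenons x(t) = -t^3 + 4·t + 2. En utilisant x(t) = -t^3 + 4·t + 2 et en substituant t = 1, nous trouvons x = 5.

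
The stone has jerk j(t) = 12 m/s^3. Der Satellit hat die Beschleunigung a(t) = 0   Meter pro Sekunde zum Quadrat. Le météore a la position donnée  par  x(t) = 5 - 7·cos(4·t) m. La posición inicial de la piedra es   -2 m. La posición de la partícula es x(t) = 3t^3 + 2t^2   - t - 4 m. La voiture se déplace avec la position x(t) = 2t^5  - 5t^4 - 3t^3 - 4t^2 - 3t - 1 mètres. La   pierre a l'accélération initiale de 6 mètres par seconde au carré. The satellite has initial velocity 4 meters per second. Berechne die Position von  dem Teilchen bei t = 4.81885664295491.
Aus der Gleichung für die Position x(t) = 3·t^3 + 2·t^2 - t - 4, setzen wir t = 4.81885664295491 ein und erhalten x = 373.325396398503.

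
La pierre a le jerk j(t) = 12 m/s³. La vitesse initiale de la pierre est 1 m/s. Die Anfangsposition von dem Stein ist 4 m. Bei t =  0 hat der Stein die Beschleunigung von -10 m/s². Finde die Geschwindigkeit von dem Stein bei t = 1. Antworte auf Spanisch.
Para resolver esto, necesitamos tomar 2 integrales de nuestra ecuación de la sacudida j(t) = 12. Tomando ∫j(t)dt y aplicando a(0) = -10, encontramos a(t) = 12·t - 10. La integral de la aceleración, con v(0) = 1, da la velocidad: v(t) = 6·t^2 - 10·t + 1. De la ecuación de la velocidad v(t) = 6·t^2 - 10·t + 1, sustituimos t = 1 para obtener v = -3.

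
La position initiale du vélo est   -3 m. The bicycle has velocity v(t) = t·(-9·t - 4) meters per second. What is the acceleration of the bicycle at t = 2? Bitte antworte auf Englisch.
Starting from velocity v(t) = t·(-9·t - 4), we take 1 derivative. The derivative of velocity gives acceleration: a(t) = -18·t - 4. From the given acceleration equation a(t) = -18·t - 4, we substitute t = 2 to get a = -40.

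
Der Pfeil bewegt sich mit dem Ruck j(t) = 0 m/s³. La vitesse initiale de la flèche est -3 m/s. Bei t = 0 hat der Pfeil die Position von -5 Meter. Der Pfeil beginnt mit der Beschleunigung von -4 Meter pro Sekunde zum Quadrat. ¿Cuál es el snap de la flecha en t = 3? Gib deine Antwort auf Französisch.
Pour résoudre ceci, nous devons prendre 1 dérivée de notre équation du jerk j(t) = 0. En dérivant le jerk, nous obtenons le snap: s(t) = 0. En utilisant s(t) = 0 et en substituant t = 3, nous trouvons s = 0.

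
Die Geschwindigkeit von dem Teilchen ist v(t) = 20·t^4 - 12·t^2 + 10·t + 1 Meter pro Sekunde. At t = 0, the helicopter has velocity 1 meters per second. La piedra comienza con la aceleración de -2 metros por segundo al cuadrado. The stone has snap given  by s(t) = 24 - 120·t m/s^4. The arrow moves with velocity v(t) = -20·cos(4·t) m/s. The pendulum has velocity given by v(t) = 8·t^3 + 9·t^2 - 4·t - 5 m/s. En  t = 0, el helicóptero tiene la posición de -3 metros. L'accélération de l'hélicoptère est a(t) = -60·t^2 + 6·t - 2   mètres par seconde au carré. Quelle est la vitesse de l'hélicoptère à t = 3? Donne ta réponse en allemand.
Um dies zu lösen, müssen wir 1 Stammfunktion unserer Gleichung für die Beschleunigung a(t) = -60·t^2 + 6·t - 2 finden. Mit ∫a(t)dt und Anwendung von v(0) = 1, finden wir v(t) = -20·t^3 + 3·t^2 - 2·t + 1. Mit v(t) = -20·t^3 + 3·t^2 - 2·t + 1 und Einsetzen von t = 3, finden wir v = -518.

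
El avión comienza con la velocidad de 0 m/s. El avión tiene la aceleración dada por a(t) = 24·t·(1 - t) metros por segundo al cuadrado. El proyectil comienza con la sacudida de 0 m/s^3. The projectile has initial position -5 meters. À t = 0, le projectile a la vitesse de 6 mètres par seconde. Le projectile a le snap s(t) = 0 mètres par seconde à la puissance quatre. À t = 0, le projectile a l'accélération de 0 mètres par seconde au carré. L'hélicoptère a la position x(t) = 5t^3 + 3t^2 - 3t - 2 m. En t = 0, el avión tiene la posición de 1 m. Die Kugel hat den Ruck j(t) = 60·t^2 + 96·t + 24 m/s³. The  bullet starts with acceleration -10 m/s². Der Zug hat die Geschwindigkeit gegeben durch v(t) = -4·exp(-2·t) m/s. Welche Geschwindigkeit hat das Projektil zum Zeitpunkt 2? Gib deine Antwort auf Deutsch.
Um dies zu lösen, müssen wir 3 Integrale unserer Gleichung für den Snap s(t) = 0 finden. Mit ∫s(t)dt und Anwendung von j(0) = 0, finden wir j(t) = 0. Die Stammfunktion von dem Ruck, mit a(0) = 0, ergibt die Beschleunigung: a(t) = 0. Durch Integration von der Beschleunigung und Verwendung der Anfangsbedingung v(0) = 6, erhalten wir v(t) = 6. Mit v(t) = 6 und Einsetzen von t = 2, finden wir v = 6.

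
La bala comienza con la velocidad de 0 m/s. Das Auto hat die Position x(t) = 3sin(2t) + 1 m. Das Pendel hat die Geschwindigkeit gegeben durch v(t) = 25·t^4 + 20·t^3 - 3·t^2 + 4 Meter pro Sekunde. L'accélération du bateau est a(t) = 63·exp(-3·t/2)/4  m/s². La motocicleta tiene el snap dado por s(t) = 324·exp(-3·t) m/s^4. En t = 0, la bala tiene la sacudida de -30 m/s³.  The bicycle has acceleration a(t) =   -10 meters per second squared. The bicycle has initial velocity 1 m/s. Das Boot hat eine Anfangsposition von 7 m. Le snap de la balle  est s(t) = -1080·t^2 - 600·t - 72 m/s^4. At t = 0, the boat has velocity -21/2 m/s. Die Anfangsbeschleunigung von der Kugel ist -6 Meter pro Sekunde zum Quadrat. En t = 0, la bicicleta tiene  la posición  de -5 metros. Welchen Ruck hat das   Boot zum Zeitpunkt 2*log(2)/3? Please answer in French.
Pour résoudre ceci, nous devons prendre 1 dérivée de notre équation de l'accélération a(t) = 63·exp(-3·t/2)/4. La dérivée de l'accélération donne le jerk: j(t) = -189·exp(-3·t/2)/8. En utilisant j(t) = -189·exp(-3·t/2)/8 et en substituant t = 2*log(2)/3, nous trouvons j = -189/16.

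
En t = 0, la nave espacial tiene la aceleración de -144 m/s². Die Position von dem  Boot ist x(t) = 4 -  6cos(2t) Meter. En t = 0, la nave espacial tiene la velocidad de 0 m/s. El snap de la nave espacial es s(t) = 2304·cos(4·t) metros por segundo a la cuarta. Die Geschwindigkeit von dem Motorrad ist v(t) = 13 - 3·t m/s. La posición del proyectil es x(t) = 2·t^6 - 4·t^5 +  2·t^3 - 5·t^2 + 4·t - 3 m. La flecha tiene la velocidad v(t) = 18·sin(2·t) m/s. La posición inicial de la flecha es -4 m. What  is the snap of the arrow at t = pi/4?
To solve this, we need to take 3 derivatives of our velocity equation v(t) = 18·sin(2·t). The derivative of velocity gives acceleration: a(t) = 36·cos(2·t). Differentiating acceleration, we get jerk: j(t) = -72·sin(2·t). The derivative of jerk gives snap: s(t) = -144·cos(2·t). From the given snap equation s(t) = -144·cos(2·t), we substitute t = pi/4 to get s = 0.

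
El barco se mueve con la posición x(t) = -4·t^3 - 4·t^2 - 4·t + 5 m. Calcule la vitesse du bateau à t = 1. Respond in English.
Starting from position x(t) = -4·t^3 - 4·t^2 - 4·t + 5, we take 1 derivative. Taking d/dt of x(t), we find v(t) = -12·t^2 - 8·t - 4. We have velocity v(t) = -12·t^2 - 8·t - 4. Substituting t = 1: v(1) = -24.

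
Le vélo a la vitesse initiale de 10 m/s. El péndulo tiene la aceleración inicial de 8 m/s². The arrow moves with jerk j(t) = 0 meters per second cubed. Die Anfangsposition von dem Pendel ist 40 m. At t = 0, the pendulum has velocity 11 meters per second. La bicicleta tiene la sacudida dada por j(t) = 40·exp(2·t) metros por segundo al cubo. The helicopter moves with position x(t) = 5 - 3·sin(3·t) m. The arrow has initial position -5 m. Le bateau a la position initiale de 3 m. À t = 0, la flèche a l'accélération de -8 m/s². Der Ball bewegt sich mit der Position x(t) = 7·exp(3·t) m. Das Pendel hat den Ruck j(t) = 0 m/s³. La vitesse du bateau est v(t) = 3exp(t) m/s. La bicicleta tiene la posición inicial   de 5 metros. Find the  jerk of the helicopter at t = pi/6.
To solve this, we need to take 3 derivatives of our position equation x(t) = 5 - 3·sin(3·t). Taking d/dt of x(t), we find v(t) = -9·cos(3·t). The derivative of velocity gives acceleration: a(t) = 27·sin(3·t). Taking d/dt of a(t), we find j(t) = 81·cos(3·t). We have jerk j(t) = 81·cos(3·t). Substituting t = pi/6: j(pi/6) = 0.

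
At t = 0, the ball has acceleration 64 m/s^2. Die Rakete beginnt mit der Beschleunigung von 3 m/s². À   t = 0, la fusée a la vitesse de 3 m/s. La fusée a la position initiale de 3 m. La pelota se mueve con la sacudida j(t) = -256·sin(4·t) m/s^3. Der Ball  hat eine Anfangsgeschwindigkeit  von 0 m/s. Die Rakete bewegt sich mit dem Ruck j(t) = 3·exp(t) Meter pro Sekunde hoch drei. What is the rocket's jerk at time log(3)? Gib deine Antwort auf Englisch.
Using j(t) = 3·exp(t) and substituting t = log(3), we find j = 9.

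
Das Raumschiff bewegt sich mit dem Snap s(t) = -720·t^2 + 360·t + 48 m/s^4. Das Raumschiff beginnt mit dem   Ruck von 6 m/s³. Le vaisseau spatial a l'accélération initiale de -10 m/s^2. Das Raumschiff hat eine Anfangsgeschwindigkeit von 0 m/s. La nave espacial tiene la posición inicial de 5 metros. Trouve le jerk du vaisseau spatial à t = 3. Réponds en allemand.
Ausgehend von dem Snap s(t) = -720·t^2 + 360·t + 48, nehmen wir 1 Stammfunktion. Das Integral von dem Snap ist der Ruck. Mit j(0) = 6 erhalten wir j(t) = -240·t^3 + 180·t^2 + 48·t + 6. Wir haben den Ruck j(t) = -240·t^3 + 180·t^2 + 48·t + 6. Durch Einsetzen von t = 3: j(3) = -4710.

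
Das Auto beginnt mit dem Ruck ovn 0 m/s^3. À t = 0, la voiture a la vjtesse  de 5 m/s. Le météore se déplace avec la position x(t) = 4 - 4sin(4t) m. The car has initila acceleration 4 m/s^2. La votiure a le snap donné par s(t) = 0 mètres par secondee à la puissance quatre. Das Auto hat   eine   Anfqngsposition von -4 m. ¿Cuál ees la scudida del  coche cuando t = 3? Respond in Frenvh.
En partant du snap s(t) = 0, nous prenons 1 intégrale. L'intégrale du snap est le jerk. En utilisant j(0) = 0, nous obtenons j(t) = 0. En utilisant j(t) = 0 et en substituant t = 3, nous trouvons j = 0.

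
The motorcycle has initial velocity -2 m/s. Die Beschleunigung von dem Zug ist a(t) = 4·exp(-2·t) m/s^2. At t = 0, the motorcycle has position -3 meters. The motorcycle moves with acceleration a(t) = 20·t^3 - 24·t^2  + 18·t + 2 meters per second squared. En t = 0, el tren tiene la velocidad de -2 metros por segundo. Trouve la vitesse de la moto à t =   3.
Pour résoudre ceci, nous devons prendre 1 primitive de notre équation de l'accélération a(t) = 20·t^3 - 24·t^2 + 18·t + 2. En prenant ∫a(t)dt et en appliquant v(0) = -2, nous trouvons v(t) = 5·t^4 - 8·t^3 + 9·t^2 + 2·t - 2. Nous avons la vitesse v(t) = 5·t^4 - 8·t^3 + 9·t^2 + 2·t - 2. En substituant t = 3: v(3) = 274.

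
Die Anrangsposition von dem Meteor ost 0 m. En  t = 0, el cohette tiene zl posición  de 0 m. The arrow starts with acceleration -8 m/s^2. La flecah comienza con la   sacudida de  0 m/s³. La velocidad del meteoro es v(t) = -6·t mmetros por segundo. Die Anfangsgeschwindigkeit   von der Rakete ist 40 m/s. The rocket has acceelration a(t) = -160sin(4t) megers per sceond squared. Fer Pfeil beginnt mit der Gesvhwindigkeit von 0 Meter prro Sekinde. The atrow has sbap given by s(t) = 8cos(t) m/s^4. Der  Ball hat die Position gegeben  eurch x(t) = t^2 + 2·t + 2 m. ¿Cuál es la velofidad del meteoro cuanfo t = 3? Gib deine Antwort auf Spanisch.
Tenemos la velocidad v(t) = -6·t. Sustituyendo t = 3: v(3) = -18.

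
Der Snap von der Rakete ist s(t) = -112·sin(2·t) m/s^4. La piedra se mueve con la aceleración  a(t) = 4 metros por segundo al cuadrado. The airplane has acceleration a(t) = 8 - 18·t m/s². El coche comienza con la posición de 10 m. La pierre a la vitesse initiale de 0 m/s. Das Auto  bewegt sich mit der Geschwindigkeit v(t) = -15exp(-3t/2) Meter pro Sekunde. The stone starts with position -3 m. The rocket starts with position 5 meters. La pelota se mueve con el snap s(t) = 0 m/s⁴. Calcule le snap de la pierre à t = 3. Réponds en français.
En partant de l'accélération a(t) = 4, nous prenons 2 dérivées. La dérivée de l'accélération donne le jerk: j(t) = 0. La dérivée du jerk donne le snap: s(t) = 0. En utilisant s(t) = 0 et en substituant t = 3, nous trouvons s = 0.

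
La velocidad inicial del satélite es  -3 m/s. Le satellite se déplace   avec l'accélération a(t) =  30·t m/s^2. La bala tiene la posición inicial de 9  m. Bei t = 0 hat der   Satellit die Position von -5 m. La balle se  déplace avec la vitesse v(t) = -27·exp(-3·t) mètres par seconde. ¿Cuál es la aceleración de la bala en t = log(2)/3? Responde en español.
Para resolver esto, necesitamos tomar 1 derivada de nuestra ecuación de la velocidad v(t) = -27·exp(-3·t). Tomando d/dt de v(t), encontramos a(t) = 81·exp(-3·t). Tenemos la aceleración a(t) = 81·exp(-3·t). Sustituyendo t = log(2)/3: a(log(2)/3) = 81/2.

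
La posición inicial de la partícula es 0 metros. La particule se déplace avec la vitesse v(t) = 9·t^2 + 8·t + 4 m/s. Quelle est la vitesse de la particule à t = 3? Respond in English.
We have velocity v(t) = 9·t^2 + 8·t + 4. Substituting t = 3: v(3) = 109.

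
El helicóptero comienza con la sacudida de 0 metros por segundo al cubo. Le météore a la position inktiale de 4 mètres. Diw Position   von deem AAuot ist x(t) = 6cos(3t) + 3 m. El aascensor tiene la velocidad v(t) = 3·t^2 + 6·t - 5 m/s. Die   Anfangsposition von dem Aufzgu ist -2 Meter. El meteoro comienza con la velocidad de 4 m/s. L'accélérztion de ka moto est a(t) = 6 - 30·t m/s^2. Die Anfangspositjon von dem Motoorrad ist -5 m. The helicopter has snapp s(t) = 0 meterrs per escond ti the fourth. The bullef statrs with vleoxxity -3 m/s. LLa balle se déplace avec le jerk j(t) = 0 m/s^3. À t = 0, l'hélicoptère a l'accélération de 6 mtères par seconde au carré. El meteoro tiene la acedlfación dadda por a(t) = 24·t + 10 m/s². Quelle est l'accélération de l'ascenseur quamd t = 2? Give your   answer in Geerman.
Ausgehend von der Geschwindigkeit v(t) = 3·t^2 + 6·t - 5, nehmen wir 1 Ableitung. Mit d/dt von v(t) finden wir a(t) = 6·t + 6. Wir haben die Beschleunigung a(t) = 6·t + 6. Durch Einsetzen von t = 2: a(2) = 18.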